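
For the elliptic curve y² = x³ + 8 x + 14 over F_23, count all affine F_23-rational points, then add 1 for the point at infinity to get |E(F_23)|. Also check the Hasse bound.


Affine points = {(1, 0), (4, 8), (4, 15), (5, 8), (5, 15), (6, 5), (6, 18), (10, 6), (10, 17), (14, 8), (14, 15), (15, 6), (15, 17), (16, 11), (16, 12), (17, 7), (17, 16), (20, 3), (20, 20), (21, 6), (21, 17)}; affine count = 21; |E(F_23)| = 22.

Discriminant check: Δ ∝ 4a³ + 27b² = 4·8³ + 27·14² = 4·512 + 27·196 ≡ 3 (mod 23). Nonzero ⇒ E is nonsingular.
For each x ∈ F_23, compute rhs = x³ + 8·x + 14 mod 23, then count y ∈ F_23 with y² ≡ rhs.
  x = 0: rhs = 14, matching y values: none (0 points).
  x = 1: rhs = 0, matching y values: 0 (1 points).
  x = 2: rhs = 15, matching y values: none (0 points).
  x = 3: rhs = 19, matching y values: none (0 points).
  x = 4: rhs = 18, matching y values: 8, 15 (2 points).
  x = 5: rhs = 18, matching y values: 8, 15 (2 points).
  x = 6: rhs = 2, matching y values: 5, 18 (2 points).
  x = 7: rhs = 22, matching y values: none (0 points).
  x = 8: rhs = 15, matching y values: none (0 points).
  x = 9: rhs = 10, matching y values: none (0 points).
  x = 10: rhs = 13, matching y values: 6, 17 (2 points).
  x = 11: rhs = 7, matching y values: none (0 points).
  x = 12: rhs = 21, matching y values: none (0 points).
  x = 13: rhs = 15, matching y values: none (0 points).
  x = 14: rhs = 18, matching y values: 8, 15 (2 points).
  x = 15: rhs = 13, matching y values: 6, 17 (2 points).
  x = 16: rhs = 6, matching y values: 11, 12 (2 points).
  x = 17: rhs = 3, matching y values: 7, 16 (2 points).
  x = 18: rhs = 10, matching y values: none (0 points).
  x = 19: rhs = 10, matching y values: none (0 points).
  x = 20: rhs = 9, matching y values: 3, 20 (2 points).
  x = 21: rhs = 13, matching y values: 6, 17 (2 points).
  x = 22: rhs = 5, matching y values: none (0 points).
Total affine count: 21.
Full point count |E(F_23)| = 21 + 1 = 22.
Hasse bound: |22 − (23+1)| = |-2| = 2 ≤ 2√23 ≈ 9.5917 ✓.


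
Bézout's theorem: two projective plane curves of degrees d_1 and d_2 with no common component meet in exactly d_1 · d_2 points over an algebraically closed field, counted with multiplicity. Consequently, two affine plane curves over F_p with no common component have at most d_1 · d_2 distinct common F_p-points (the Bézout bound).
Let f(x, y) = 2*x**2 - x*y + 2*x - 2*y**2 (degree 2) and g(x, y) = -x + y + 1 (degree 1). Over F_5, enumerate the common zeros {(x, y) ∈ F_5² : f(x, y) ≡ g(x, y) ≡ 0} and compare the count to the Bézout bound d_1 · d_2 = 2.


Common zeros: {(3, 2), (4, 3)}; count = 2; Bézout bound = 2.

deg(f) = 2, deg(g) = 1, so Bézout bound = 2.
Scan x ∈ F_5. For each x, list the y ∈ F_5 with f(x, y) ≡ 0 and those with g(x, y) ≡ 0 (mod 5); the common zeros in that column are the intersection.
  x = 0: f ≡ 0 at y ∈ {0}; g ≡ 0 at y ∈ {4}; common: ∅.
  x = 1: f ≡ 0 at y ∈ ∅; g ≡ 0 at y ∈ {0}; common: ∅.
  x = 2: f ≡ 0 at y ∈ {2}; g ≡ 0 at y ∈ {1}; common: ∅.
  x = 3: f ≡ 0 at y ∈ {2, 4}; g ≡ 0 at y ∈ {2}; common: {2}.
  x = 4: f ≡ 0 at y ∈ {0, 3}; g ≡ 0 at y ∈ {3}; common: {3}.
Collecting: common zeros = {(3, 2), (4, 3)}, so the count is 2.
Comparison with the Bézout bound: 2 ≤ 2 = deg(f)·deg(g), as expected for curves with no common component (the bound is attained).


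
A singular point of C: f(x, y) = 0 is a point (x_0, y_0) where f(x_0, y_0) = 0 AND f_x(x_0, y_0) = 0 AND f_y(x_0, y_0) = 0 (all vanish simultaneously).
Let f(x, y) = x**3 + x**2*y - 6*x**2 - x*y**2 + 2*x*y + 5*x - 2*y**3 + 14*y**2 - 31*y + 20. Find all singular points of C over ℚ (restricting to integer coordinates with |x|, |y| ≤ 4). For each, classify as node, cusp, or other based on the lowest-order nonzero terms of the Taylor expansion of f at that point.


Singular points: {(1, 2)}; classification: node.

Compute partial derivatives:
  f_x = 3*x**2 + 2*x*y - 12*x - y**2 + 2*y + 5.
  f_y = x**2 - 2*x*y + 2*x - 6*y**2 + 28*y - 31.
Scan x_0 ∈ {−4, ..., 4}. For each x_0, f_y(x_0, y) is a polynomial in y; find its integer roots y ∈ {−4, ..., 4}, then test f_x and f at those candidates.
  x = -4: f_y(-4, y) = -6*y**2 + 36*y - 23; no integer root y with |y| ≤ 4.
  x = -3: f_y(-3, y) = -6*y**2 + 34*y - 28; vanishes at y ∈ {1}. (-3, 1): f_x = 63 ≠ 0.
  x = -2: f_y(-2, y) = -6*y**2 + 32*y - 31; no integer root y with |y| ≤ 4.
  x = -1: f_y(-1, y) = -6*y**2 + 30*y - 32; no integer root y with |y| ≤ 4.
  x = 0: f_y(0, y) = -6*y**2 + 28*y - 31; no integer root y with |y| ≤ 4.
  x = 1: f_y(1, y) = -6*y**2 + 26*y - 28; vanishes at y ∈ {2}. (1, 2): f_x = 0, f = 0 — SINGULAR.
  x = 2: f_y(2, y) = -6*y**2 + 24*y - 23; no integer root y with |y| ≤ 4.
  x = 3: f_y(3, y) = -6*y**2 + 22*y - 16; vanishes at y ∈ {1}. (3, 1): f_x = 3 ≠ 0.
  x = 4: f_y(4, y) = -6*y**2 + 20*y - 7; no integer root y with |y| ≤ 4.
Only singular point on the grid: (1, 2).
Classify: substitute x = 1 + u, y = 2 + v and expand: f = u**3 + u**2*v - u**2 - u*v**2 - 2*v**3 + v**2.
No constant or linear terms (consistent with a singular point). Quadratic part: -u**2 + v**2. Cubic part: u**3 + u**2*v - u*v**2 - 2*v**3.
The quadratic part v**2 - u**2 = (v − u)(v + u) splits into two distinct linear factors, so there are two distinct tangent lines y − 2 = ±(x − 1) — this is a node (ordinary double point).
Classification: node.


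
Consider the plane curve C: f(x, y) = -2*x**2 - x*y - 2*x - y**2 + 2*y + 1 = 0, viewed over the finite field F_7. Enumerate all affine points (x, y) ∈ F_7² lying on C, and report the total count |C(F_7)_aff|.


Affine F_7-points: {(0, 4), (0, 5), (3, 3), (4, 1), (4, 4), (5, 1), (5, 3)}; count = 7.

For each of the 49 pairs (x, y) ∈ F_7², evaluate f(x, y) mod 7. Record the zeros.
  x = 0: [0↦1, 1↦2, 2↦1, 3↦5, 4↦0, 5↦0, 6↦5]  zeros at y ∈ {4, 5}
  x = 1: [0↦4, 1↦4, 2↦2, 3↦5, 4↦6, 5↦5, 6↦2]  zeros at y ∈ ∅
  x = 2: [0↦3, 1↦2, 2↦6, 3↦1, 4↦1, 5↦6, 6↦2]  zeros at y ∈ ∅
  x = 3: [0↦5, 1↦3, 2↦6, 3↦0, 4↦6, 5↦3, 6↦5]  zeros at y ∈ {3}
  x = 4: [0↦3, 1↦0, 2↦2, 3↦2, 4↦0, 5↦3, 6↦4]  zeros at y ∈ {1, 4}
  x = 5: [0↦4, 1↦0, 2↦1, 3↦0, 4↦4, 5↦6, 6↦6]  zeros at y ∈ {1, 3}
  x = 6: [0↦1, 1↦3, 2↦3, 3↦1, 4↦4, 5↦5, 6↦4]  zeros at y ∈ ∅
Collecting zeros: affine points = {(0, 4), (0, 5), (3, 3), (4, 1), (4, 4), (5, 1), (5, 3)}.
Total count |C(F_7)_aff| = 7.


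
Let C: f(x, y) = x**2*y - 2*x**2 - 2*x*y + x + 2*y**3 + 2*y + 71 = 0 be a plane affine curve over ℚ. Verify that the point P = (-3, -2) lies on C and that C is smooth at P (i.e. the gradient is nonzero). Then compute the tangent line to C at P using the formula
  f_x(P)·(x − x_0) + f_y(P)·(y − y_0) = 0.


Tangent line at P: 29*x + 41*y + 169 = 0.

Step 1: f(-3, -2) = 0, so P lies on C.
Step 2: partial derivatives
  f_x(x, y) = 2*x*y - 4*x - 2*y + 1, f_y(x, y) = x**2 - 2*x + 6*y**2 + 2.
  f_x(P) = 29, f_y(P) = 41 (gradient nonzero, so P is smooth).
Step 3: tangent line at P: 29·(x − -3) + 41·(y − -2) = 0.
Expanding: 29*x + 41*y + 169 = 0.


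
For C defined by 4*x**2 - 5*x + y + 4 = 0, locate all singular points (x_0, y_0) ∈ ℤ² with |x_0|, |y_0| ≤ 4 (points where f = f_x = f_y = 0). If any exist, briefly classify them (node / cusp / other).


No singular points in the scanned grid; C is smooth there.

Compute partial derivatives:
  f_x = 8*x - 5.
  f_y = 1.
f_y = 1 is a nonzero constant, so f_y never vanishes: no point (x, y) can satisfy f = f_x = f_y = 0. In particular no (x, y) ∈ {−4, ..., 4}² is singular; the curve is smooth.


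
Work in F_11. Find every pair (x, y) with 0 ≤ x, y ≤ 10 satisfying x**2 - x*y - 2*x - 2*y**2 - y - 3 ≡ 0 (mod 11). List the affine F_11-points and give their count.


Affine F_11-points: {(1, 4), (1, 6), (3, 0), (3, 9), (5, 4), (7, 1), (7, 6), (8, 3), (8, 9), (10, 0)}; count = 10.

For each of the 121 pairs (x, y) ∈ F_11², evaluate f(x, y) mod 11. Record the zeros.
  x = 0: [0↦8, 1↦5, 2↦9, 3↦9, 4↦5, 5↦8, 6↦7, 7↦2, 8↦4, 9↦2, 10↦7]  zeros at y ∈ ∅
  x = 1: [0↦7, 1↦3, 2↦6, 3↦5, 4↦0, 5↦2, 6↦0, 7↦5, 8↦6, 9↦3, 10↦7]  zeros at y ∈ {4, 6}
  x = 2: [0↦8, 1↦3, 2↦5, 3↦3, 4↦8, 5↦9, 6↦6, 7↦10, 8↦10, 9↦6, 10↦9]  zeros at y ∈ ∅
  x = 3: [0↦0, 1↦5, 2↦6, 3↦3, 4↦7, 5↦7, 6↦3, 7↦6, 8↦5, 9↦0, 10↦2]  zeros at y ∈ {0, 9}
  x = 4: [0↦5, 1↦9, 2↦9, 3↦5, 4↦8, 5↦7, 6↦2, 7↦4, 8↦2, 9↦7, 10↦8]  zeros at y ∈ ∅
  x = 5: [0↦1, 1↦4, 2↦3, 3↦9, 4↦0, 5↦9, 6↦3, 7↦4, 8↦1, 9↦5, 10↦5]  zeros at y ∈ {4}
  x = 6: [0↦10, 1↦1, 2↦10, 3↦4, 4↦5, 5↦2, 6↦6, 7↦6, 8↦2, 9↦5, 10↦4]  zeros at y ∈ ∅
  x = 7: [0↦10, 1↦0, 2↦8, 3↦1, 4↦1, 5↦8, 6↦0, 7↦10, 8↦5, 9↦7, 10↦5]  zeros at y ∈ {1, 6}
  x = 8: [0↦1, 1↦1, 2↦8, 3↦0, 4↦10, 5↦5, 6↦7, 7↦5, 8↦10, 9↦0, 10↦8]  zeros at y ∈ {3, 9}
  x = 9: [0↦5, 1↦4, 2↦10, 3↦1, 4↦10, 5↦4, 6↦5, 7↦2, 8↦6, 9↦6, 10↦2]  zeros at y ∈ ∅
  x = 10: [0↦0, 1↦9, 2↦3, 3↦4, 4↦1, 5↦5, 6↦5, 7↦1, 8↦4, 9↦3, 10↦9]  zeros at y ∈ {0}
Collecting zeros: affine points = {(1, 4), (1, 6), (3, 0), (3, 9), (5, 4), (7, 1), (7, 6), (8, 3), (8, 9), (10, 0)}.
Total count |C(F_11)_aff| = 10.


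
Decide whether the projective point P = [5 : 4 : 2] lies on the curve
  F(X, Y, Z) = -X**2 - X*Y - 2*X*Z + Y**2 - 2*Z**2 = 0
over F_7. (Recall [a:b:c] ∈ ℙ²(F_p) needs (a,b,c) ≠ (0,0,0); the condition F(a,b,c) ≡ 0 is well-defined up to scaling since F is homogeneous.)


F(5,4,2) ≡ 6 (mod 7); P is NOT on the curve.

Evaluate F(5, 4, 2) term-by-term (mod 7).
  -X**2 ↦ -1·25·1·1 = -25
  -X*Y ↦ -1·5·4·1 = -20
  -2*X*Z ↦ -2·5·1·2 = -20
  Y**2 ↦ 1·1·16·1 = 16
  -2*Z**2 ↦ -2·1·1·4 = -8
Sum: F(5, 4, 2) = (-25) + (-20) + (-20) + (16) + (-8) = -57.
Reducing mod 7: -57 ≡ 6 (mod 7).
Since F(a, b, c) ≡ 6 ≠ 0 (mod 7), P does NOT lie on the curve.


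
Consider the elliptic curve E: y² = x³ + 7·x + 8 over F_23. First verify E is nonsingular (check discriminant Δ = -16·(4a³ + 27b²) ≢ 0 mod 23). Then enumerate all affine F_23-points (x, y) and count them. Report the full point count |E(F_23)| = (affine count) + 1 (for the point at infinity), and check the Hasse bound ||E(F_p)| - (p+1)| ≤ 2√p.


Affine points = {(0, 10), (0, 13), (1, 4), (1, 19), (4, 10), (4, 13), (6, 6), (6, 17), (7, 3), (7, 20), (8, 1), (8, 22), (9, 8), (9, 15), (11, 6), (11, 17), (12, 7), (12, 16), (17, 7), (17, 16), (18, 3), (18, 20), (19, 10), (19, 13), (20, 11), (20, 12), (21, 3), (21, 20), (22, 0)}; affine count = 29; |E(F_23)| = 30.

Discriminant check: Δ ∝ 4a³ + 27b² = 4·7³ + 27·8² = 4·343 + 27·64 ≡ 18 (mod 23). Nonzero ⇒ E is nonsingular.
For each x ∈ F_23, compute rhs = x³ + 7·x + 8 mod 23, then count y ∈ F_23 with y² ≡ rhs.
  x = 0: rhs = 8, matching y values: 10, 13 (2 points).
  x = 1: rhs = 16, matching y values: 4, 19 (2 points).
  x = 2: rhs = 7, matching y values: none (0 points).
  x = 3: rhs = 10, matching y values: none (0 points).
  x = 4: rhs = 8, matching y values: 10, 13 (2 points).
  x = 5: rhs = 7, matching y values: none (0 points).
  x = 6: rhs = 13, matching y values: 6, 17 (2 points).
  x = 7: rhs = 9, matching y values: 3, 20 (2 points).
  x = 8: rhs = 1, matching y values: 1, 22 (2 points).
  x = 9: rhs = 18, matching y values: 8, 15 (2 points).
  x = 10: rhs = 20, matching y values: none (0 points).
  x = 11: rhs = 13, matching y values: 6, 17 (2 points).
  x = 12: rhs = 3, matching y values: 7, 16 (2 points).
  x = 13: rhs = 19, matching y values: none (0 points).
  x = 14: rhs = 21, matching y values: none (0 points).
  x = 15: rhs = 15, matching y values: none (0 points).
  x = 16: rhs = 7, matching y values: none (0 points).
  x = 17: rhs = 3, matching y values: 7, 16 (2 points).
  x = 18: rhs = 9, matching y values: 3, 20 (2 points).
  x = 19: rhs = 8, matching y values: 10, 13 (2 points).
  x = 20: rhs = 6, matching y values: 11, 12 (2 points).
  x = 21: rhs = 9, matching y values: 3, 20 (2 points).
  x = 22: rhs = 0, matching y values: 0 (1 points).
Total affine count: 29.
Full point count |E(F_23)| = 29 + 1 = 30.
Hasse bound: |30 − (23+1)| = |6| = 6 ≤ 2√23 ≈ 9.5917 ✓.


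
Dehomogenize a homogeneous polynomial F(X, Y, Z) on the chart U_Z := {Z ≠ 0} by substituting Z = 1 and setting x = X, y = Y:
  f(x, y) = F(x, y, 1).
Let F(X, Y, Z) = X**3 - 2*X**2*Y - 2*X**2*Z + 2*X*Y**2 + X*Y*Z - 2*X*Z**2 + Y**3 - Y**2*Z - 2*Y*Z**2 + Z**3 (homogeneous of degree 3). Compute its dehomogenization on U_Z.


f(x, y) = x**3 - 2*x**2*y - 2*x**2 + 2*x*y**2 + x*y - 2*x + y**3 - y**2 - 2*y + 1

On U_Z we set Z = 1. Each monomial c·X^i·Y^j·Z^k in F becomes c·x^i·y^j·1^k = c·x^i·y^j.
Substituting Z = 1: F(X, Y, 1) = x**3 - 2*x**2*y - 2*x**2 + 2*x*y**2 + x*y - 2*x + y**3 - y**2 - 2*y + 1.
Note: deg(f) ≤ deg(F) = 3; strict inequality happens when F is divisible by Z (lost terms).


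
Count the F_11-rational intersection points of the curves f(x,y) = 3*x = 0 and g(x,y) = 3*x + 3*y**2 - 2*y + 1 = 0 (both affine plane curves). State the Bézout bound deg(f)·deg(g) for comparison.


Common zeros: {(0, 3), (0, 5)}; count = 2; Bézout bound = 2.

deg(f) = 1, deg(g) = 2, so Bézout bound = 2.
Scan x ∈ F_11. For each x, list the y ∈ F_11 with f(x, y) ≡ 0 and those with g(x, y) ≡ 0 (mod 11); the common zeros in that column are the intersection.
  x = 0: f ≡ 0 at y ∈ {0, 1, 2, 3, 4, 5, 6, 7, 8, 9, 10}; g ≡ 0 at y ∈ {3, 5}; common: {3, 5}.
  x = 1: f ≡ 0 at y ∈ ∅; g ≡ 0 at y ∈ {4}; common: ∅.
  x = 2: f ≡ 0 at y ∈ ∅; g ≡ 0 at y ∈ ∅; common: ∅.
  x = 3: f ≡ 0 at y ∈ ∅; g ≡ 0 at y ∈ {1, 7}; common: ∅.
  x = 4: f ≡ 0 at y ∈ ∅; g ≡ 0 at y ∈ ∅; common: ∅.
  x = 5: f ≡ 0 at y ∈ ∅; g ≡ 0 at y ∈ ∅; common: ∅.
  x = 6: f ≡ 0 at y ∈ ∅; g ≡ 0 at y ∈ ∅; common: ∅.
  x = 7: f ≡ 0 at y ∈ ∅; g ≡ 0 at y ∈ {0, 8}; common: ∅.
  x = 8: f ≡ 0 at y ∈ ∅; g ≡ 0 at y ∈ {2, 6}; common: ∅.
  x = 9: f ≡ 0 at y ∈ ∅; g ≡ 0 at y ∈ {9, 10}; common: ∅.
  x = 10: f ≡ 0 at y ∈ ∅; g ≡ 0 at y ∈ ∅; common: ∅.
Collecting: common zeros = {(0, 3), (0, 5)}, so the count is 2.
Comparison with the Bézout bound: 2 ≤ 2 = deg(f)·deg(g), as expected for curves with no common component (the bound is attained).


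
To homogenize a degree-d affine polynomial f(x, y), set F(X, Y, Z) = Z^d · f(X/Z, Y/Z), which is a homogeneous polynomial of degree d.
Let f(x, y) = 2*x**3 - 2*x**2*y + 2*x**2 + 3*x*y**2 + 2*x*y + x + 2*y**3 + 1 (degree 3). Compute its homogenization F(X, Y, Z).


F(X, Y, Z) = 2*X**3 - 2*X**2*Y + 2*X**2*Z + 3*X*Y**2 + 2*X*Y*Z + X*Z**2 + 2*Y**3 + Z**3

deg(f) = 3.
Substitute x = X/Z, y = Y/Z into f, then multiply by Z^3.
  monomial 2·x^3·y^0 ↦ 2·X^3·Y^0·Z^0.
  monomial -2·x^2·y^1 ↦ -2·X^2·Y^1·Z^0.
  monomial 2·x^2·y^0 ↦ 2·X^2·Y^0·Z^1.
  monomial 3·x^1·y^2 ↦ 3·X^1·Y^2·Z^0.
  monomial 2·x^1·y^1 ↦ 2·X^1·Y^1·Z^1.
  monomial 1·x^1·y^0 ↦ 1·X^1·Y^0·Z^2.
  monomial 2·x^0·y^3 ↦ 2·X^0·Y^3·Z^0.
  monomial 1·x^0·y^0 ↦ 1·X^0·Y^0·Z^3.
Collecting: F(X, Y, Z) = 2*X**3 - 2*X**2*Y + 2*X**2*Z + 3*X*Y**2 + 2*X*Y*Z + X*Z**2 + 2*Y**3 + Z**3.


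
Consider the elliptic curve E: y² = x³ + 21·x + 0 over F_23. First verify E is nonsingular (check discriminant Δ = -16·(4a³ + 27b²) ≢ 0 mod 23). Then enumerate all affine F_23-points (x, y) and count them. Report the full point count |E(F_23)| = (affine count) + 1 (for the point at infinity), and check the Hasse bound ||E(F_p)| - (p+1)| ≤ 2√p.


Affine points = {(0, 0), (2, 2), (2, 21), (5, 0), (8, 6), (8, 17), (12, 5), (12, 18), (13, 3), (13, 20), (14, 5), (14, 18), (16, 4), (16, 19), (17, 7), (17, 16), (18, 0), (19, 6), (19, 17), (20, 5), (20, 18), (22, 1), (22, 22)}; affine count = 23; |E(F_23)| = 24.

Discriminant check: Δ ∝ 4a³ + 27b² = 4·21³ + 27·0² = 4·9261 + 27·0 ≡ 14 (mod 23). Nonzero ⇒ E is nonsingular.
For each x ∈ F_23, compute rhs = x³ + 21·x + 0 mod 23, then count y ∈ F_23 with y² ≡ rhs.
  x = 0: rhs = 0, matching y values: 0 (1 points).
  x = 1: rhs = 22, matching y values: none (0 points).
  x = 2: rhs = 4, matching y values: 2, 21 (2 points).
  x = 3: rhs = 21, matching y values: none (0 points).
  x = 4: rhs = 10, matching y values: none (0 points).
  x = 5: rhs = 0, matching y values: 0 (1 points).
  x = 6: rhs = 20, matching y values: none (0 points).
  x = 7: rhs = 7, matching y values: none (0 points).
  x = 8: rhs = 13, matching y values: 6, 17 (2 points).
  x = 9: rhs = 21, matching y values: none (0 points).
  x = 10: rhs = 14, matching y values: none (0 points).
  x = 11: rhs = 21, matching y values: none (0 points).
  x = 12: rhs = 2, matching y values: 5, 18 (2 points).
  x = 13: rhs = 9, matching y values: 3, 20 (2 points).
  x = 14: rhs = 2, matching y values: 5, 18 (2 points).
  x = 15: rhs = 10, matching y values: none (0 points).
  x = 16: rhs = 16, matching y values: 4, 19 (2 points).
  x = 17: rhs = 3, matching y values: 7, 16 (2 points).
  x = 18: rhs = 0, matching y values: 0 (1 points).
  x = 19: rhs = 13, matching y values: 6, 17 (2 points).
  x = 20: rhs = 2, matching y values: 5, 18 (2 points).
  x = 21: rhs = 19, matching y values: none (0 points).
  x = 22: rhs = 1, matching y values: 1, 22 (2 points).
Total affine count: 23.
Full point count |E(F_23)| = 23 + 1 = 24.
Hasse bound: |24 − (23+1)| = |0| = 0 ≤ 2√23 ≈ 9.5917 ✓.


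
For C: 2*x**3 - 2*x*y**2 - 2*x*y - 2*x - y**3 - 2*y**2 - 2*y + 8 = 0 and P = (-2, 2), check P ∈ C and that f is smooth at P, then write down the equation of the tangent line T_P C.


Tangent line at P: 10*x - 2*y + 24 = 0.

Step 1: f(-2, 2) = 0, so P lies on C.
Step 2: partial derivatives
  f_x(x, y) = 6*x**2 - 2*y**2 - 2*y - 2, f_y(x, y) = -4*x*y - 2*x - 3*y**2 - 4*y - 2.
  f_x(P) = 10, f_y(P) = -2 (gradient nonzero, so P is smooth).
Step 3: tangent line at P: 10·(x − -2) + -2·(y − 2) = 0.
Expanding: 10*x - 2*y + 24 = 0.


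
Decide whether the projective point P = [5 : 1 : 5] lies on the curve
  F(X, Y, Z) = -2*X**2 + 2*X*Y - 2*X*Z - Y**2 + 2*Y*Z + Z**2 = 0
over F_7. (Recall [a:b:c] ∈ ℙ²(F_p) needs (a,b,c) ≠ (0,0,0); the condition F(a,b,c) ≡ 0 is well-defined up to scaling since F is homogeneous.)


F(5,1,5) ≡ 0 (mod 7); P is on the curve.

Evaluate F(5, 1, 5) term-by-term (mod 7).
  -2*X**2 ↦ -2·25·1·1 = -50
  2*X*Y ↦ 2·5·1·1 = 10
  -2*X*Z ↦ -2·5·1·5 = -50
  -Y**2 ↦ -1·1·1·1 = -1
  2*Y*Z ↦ 2·1·1·5 = 10
  Z**2 ↦ 1·1·1·25 = 25
Sum: F(5, 1, 5) = (-50) + (10) + (-50) + (-1) + (10) + (25) = -56.
Reducing mod 7: -56 ≡ 0 (mod 7).
Since F(a, b, c) ≡ 0 (mod 7), P lies on the curve.


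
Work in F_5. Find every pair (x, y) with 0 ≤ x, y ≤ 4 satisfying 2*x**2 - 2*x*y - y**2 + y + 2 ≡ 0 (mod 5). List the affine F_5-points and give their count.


Affine F_5-points: {(0, 2), (0, 4), (2, 0), (2, 2), (3, 0), (4, 4)}; count = 6.

For each of the 25 pairs (x, y) ∈ F_5², evaluate f(x, y) mod 5. Record the zeros.
  x = 0: [0↦2, 1↦2, 2↦0, 3↦1, 4↦0]  zeros at y ∈ {2, 4}
  x = 1: [0↦4, 1↦2, 2↦3, 3↦2, 4↦4]  zeros at y ∈ ∅
  x = 2: [0↦0, 1↦1, 2↦0, 3↦2, 4↦2]  zeros at y ∈ {0, 2}
  x = 3: [0↦0, 1↦4, 2↦1, 3↦1, 4↦4]  zeros at y ∈ {0}
  x = 4: [0↦4, 1↦1, 2↦1, 3↦4, 4↦0]  zeros at y ∈ {4}
Collecting zeros: affine points = {(0, 2), (0, 4), (2, 0), (2, 2), (3, 0), (4, 4)}.
Total count |C(F_5)_aff| = 6.


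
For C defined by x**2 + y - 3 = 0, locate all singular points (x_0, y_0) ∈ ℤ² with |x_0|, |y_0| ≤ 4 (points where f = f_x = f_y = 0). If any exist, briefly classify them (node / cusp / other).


No singular points in the scanned grid; C is smooth there.

Compute partial derivatives:
  f_x = 2*x.
  f_y = 1.
f_y = 1 is a nonzero constant, so f_y never vanishes: no point (x, y) can satisfy f = f_x = f_y = 0. In particular no (x, y) ∈ {−4, ..., 4}² is singular; the curve is smooth.


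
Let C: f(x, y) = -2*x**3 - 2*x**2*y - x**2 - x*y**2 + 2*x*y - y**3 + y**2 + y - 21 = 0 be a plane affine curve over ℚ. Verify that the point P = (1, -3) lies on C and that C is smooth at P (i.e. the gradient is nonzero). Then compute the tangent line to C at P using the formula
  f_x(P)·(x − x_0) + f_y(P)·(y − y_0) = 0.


Tangent line at P: -11*x - 26*y - 67 = 0.

Step 1: f(1, -3) = 0, so P lies on C.
Step 2: partial derivatives
  f_x(x, y) = -6*x**2 - 4*x*y - 2*x - y**2 + 2*y, f_y(x, y) = -2*x**2 - 2*x*y + 2*x - 3*y**2 + 2*y + 1.
  f_x(P) = -11, f_y(P) = -26 (gradient nonzero, so P is smooth).
Step 3: tangent line at P: -11·(x − 1) + -26·(y − -3) = 0.
Expanding: -11*x - 26*y - 67 = 0.


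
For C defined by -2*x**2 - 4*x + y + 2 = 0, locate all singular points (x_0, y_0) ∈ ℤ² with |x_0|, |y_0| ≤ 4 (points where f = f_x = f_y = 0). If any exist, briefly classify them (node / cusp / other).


No singular points in the scanned grid; C is smooth there.

Compute partial derivatives:
  f_x = -4*x - 4.
  f_y = 1.
f_y = 1 is a nonzero constant, so f_y never vanishes: no point (x, y) can satisfy f = f_x = f_y = 0. In particular no (x, y) ∈ {−4, ..., 4}² is singular; the curve is smooth.


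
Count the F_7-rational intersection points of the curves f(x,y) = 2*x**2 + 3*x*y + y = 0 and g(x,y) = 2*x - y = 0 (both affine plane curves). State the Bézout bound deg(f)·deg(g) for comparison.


Common zeros: {(0, 0), (5, 3)}; count = 2; Bézout bound = 2.

deg(f) = 2, deg(g) = 1, so Bézout bound = 2.
Scan x ∈ F_7. For each x, list the y ∈ F_7 with f(x, y) ≡ 0 and those with g(x, y) ≡ 0 (mod 7); the common zeros in that column are the intersection.
  x = 0: f ≡ 0 at y ∈ {0}; g ≡ 0 at y ∈ {0}; common: {0}.
  x = 1: f ≡ 0 at y ∈ {3}; g ≡ 0 at y ∈ {2}; common: ∅.
  x = 2: f ≡ 0 at y ∈ ∅; g ≡ 0 at y ∈ {4}; common: ∅.
  x = 3: f ≡ 0 at y ∈ {1}; g ≡ 0 at y ∈ {6}; common: ∅.
  x = 4: f ≡ 0 at y ∈ {4}; g ≡ 0 at y ∈ {1}; common: ∅.
  x = 5: f ≡ 0 at y ∈ {3}; g ≡ 0 at y ∈ {3}; common: {3}.
  x = 6: f ≡ 0 at y ∈ {1}; g ≡ 0 at y ∈ {5}; common: ∅.
Collecting: common zeros = {(0, 0), (5, 3)}, so the count is 2.
Comparison with the Bézout bound: 2 ≤ 2 = deg(f)·deg(g), as expected for curves with no common component (the bound is attained).


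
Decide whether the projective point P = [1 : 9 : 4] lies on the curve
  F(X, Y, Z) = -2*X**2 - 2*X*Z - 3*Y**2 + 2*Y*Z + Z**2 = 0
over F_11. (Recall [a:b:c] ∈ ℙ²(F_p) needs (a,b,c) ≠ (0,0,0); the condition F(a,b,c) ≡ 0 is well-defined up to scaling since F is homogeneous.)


F(1,9,4) ≡ 0 (mod 11); P is on the curve.

Evaluate F(1, 9, 4) term-by-term (mod 11).
  -2*X**2 ↦ -2·1·1·1 = -2
  -2*X*Z ↦ -2·1·1·4 = -8
  -3*Y**2 ↦ -3·1·81·1 = -243
  2*Y*Z ↦ 2·1·9·4 = 72
  Z**2 ↦ 1·1·1·16 = 16
Sum: F(1, 9, 4) = (-2) + (-8) + (-243) + (72) + (16) = -165.
Reducing mod 11: -165 ≡ 0 (mod 11).
Since F(a, b, c) ≡ 0 (mod 11), P lies on the curve.


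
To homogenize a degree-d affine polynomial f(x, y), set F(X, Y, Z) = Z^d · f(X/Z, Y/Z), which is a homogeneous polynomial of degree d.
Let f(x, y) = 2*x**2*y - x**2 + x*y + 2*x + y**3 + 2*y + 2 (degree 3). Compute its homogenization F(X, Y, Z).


F(X, Y, Z) = 2*X**2*Y - X**2*Z + X*Y*Z + 2*X*Z**2 + Y**3 + 2*Y*Z**2 + 2*Z**3

deg(f) = 3.
Substitute x = X/Z, y = Y/Z into f, then multiply by Z^3.
  monomial 2·x^2·y^1 ↦ 2·X^2·Y^1·Z^0.
  monomial -1·x^2·y^0 ↦ -1·X^2·Y^0·Z^1.
  monomial 1·x^1·y^1 ↦ 1·X^1·Y^1·Z^1.
  monomial 2·x^1·y^0 ↦ 2·X^1·Y^0·Z^2.
  monomial 1·x^0·y^3 ↦ 1·X^0·Y^3·Z^0.
  monomial 2·x^0·y^1 ↦ 2·X^0·Y^1·Z^2.
  monomial 2·x^0·y^0 ↦ 2·X^0·Y^0·Z^3.
Collecting: F(X, Y, Z) = 2*X**2*Y - X**2*Z + X*Y*Z + 2*X*Z**2 + Y**3 + 2*Y*Z**2 + 2*Z**3.


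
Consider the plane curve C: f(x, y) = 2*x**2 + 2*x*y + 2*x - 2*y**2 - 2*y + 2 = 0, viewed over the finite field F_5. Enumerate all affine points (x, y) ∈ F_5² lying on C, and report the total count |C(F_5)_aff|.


Affine F_5-points: {(0, 2), (2, 2), (2, 4), (3, 3), (3, 4)}; count = 5.

For each of the 25 pairs (x, y) ∈ F_5², evaluate f(x, y) mod 5. Record the zeros.
  x = 0: [0↦2, 1↦3, 2↦0, 3↦3, 4↦2]  zeros at y ∈ {2}
  x = 1: [0↦1, 1↦4, 2↦3, 3↦3, 4↦4]  zeros at y ∈ ∅
  x = 2: [0↦4, 1↦4, 2↦0, 3↦2, 4↦0]  zeros at y ∈ {2, 4}
  x = 3: [0↦1, 1↦3, 2↦1, 3↦0, 4↦0]  zeros at y ∈ {3, 4}
  x = 4: [0↦2, 1↦1, 2↦1, 3↦2, 4↦4]  zeros at y ∈ ∅
Collecting zeros: affine points = {(0, 2), (2, 2), (2, 4), (3, 3), (3, 4)}.
Total count |C(F_5)_aff| = 5.


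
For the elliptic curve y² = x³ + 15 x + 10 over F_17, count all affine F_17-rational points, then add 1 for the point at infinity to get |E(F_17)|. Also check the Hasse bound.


Affine points = {(1, 3), (1, 14), (4, 7), (4, 10), (7, 4), (7, 13), (8, 8), (8, 9), (10, 2), (10, 15)}; affine count = 10; |E(F_17)| = 11.

Discriminant check: Δ ∝ 4a³ + 27b² = 4·15³ + 27·10² = 4·3375 + 27·100 ≡ 16 (mod 17). Nonzero ⇒ E is nonsingular.
For each x ∈ F_17, compute rhs = x³ + 15·x + 10 mod 17, then count y ∈ F_17 with y² ≡ rhs.
  x = 0: rhs = 10, matching y values: none (0 points).
  x = 1: rhs = 9, matching y values: 3, 14 (2 points).
  x = 2: rhs = 14, matching y values: none (0 points).
  x = 3: rhs = 14, matching y values: none (0 points).
  x = 4: rhs = 15, matching y values: 7, 10 (2 points).
  x = 5: rhs = 6, matching y values: none (0 points).
  x = 6: rhs = 10, matching y values: none (0 points).
  x = 7: rhs = 16, matching y values: 4, 13 (2 points).
  x = 8: rhs = 13, matching y values: 8, 9 (2 points).
  x = 9: rhs = 7, matching y values: none (0 points).
  x = 10: rhs = 4, matching y values: 2, 15 (2 points).
  x = 11: rhs = 10, matching y values: none (0 points).
  x = 12: rhs = 14, matching y values: none (0 points).
  x = 13: rhs = 5, matching y values: none (0 points).
  x = 14: rhs = 6, matching y values: none (0 points).
  x = 15: rhs = 6, matching y values: none (0 points).
  x = 16: rhs = 11, matching y values: none (0 points).
Total affine count: 10.
Full point count |E(F_17)| = 10 + 1 = 11.
Hasse bound: |11 − (17+1)| = |-7| = 7 ≤ 2√17 ≈ 8.2462 ✓.


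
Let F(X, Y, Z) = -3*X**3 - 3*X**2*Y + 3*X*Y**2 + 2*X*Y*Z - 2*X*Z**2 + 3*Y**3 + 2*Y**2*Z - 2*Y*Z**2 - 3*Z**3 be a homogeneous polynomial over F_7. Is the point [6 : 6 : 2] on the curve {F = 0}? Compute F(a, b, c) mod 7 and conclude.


F(6,6,2) ≡ 0 (mod 7); P is on the curve.

Evaluate F(6, 6, 2) term-by-term (mod 7).
  -3*X**3 ↦ -3·216·1·1 = -648
  -3*X**2*Y ↦ -3·36·6·1 = -648
  3*X*Y**2 ↦ 3·6·36·1 = 648
  2*X*Y*Z ↦ 2·6·6·2 = 144
  -2*X*Z**2 ↦ -2·6·1·4 = -48
  3*Y**3 ↦ 3·1·216·1 = 648
  2*Y**2*Z ↦ 2·1·36·2 = 144
  -2*Y*Z**2 ↦ -2·1·6·4 = -48
  -3*Z**3 ↦ -3·1·1·8 = -24
Sum: F(6, 6, 2) = (-648) + (-648) + (648) + (144) + (-48) + (648) + (144) + (-48) + (-24) = 168.
Reducing mod 7: 168 ≡ 0 (mod 7).
Since F(a, b, c) ≡ 0 (mod 7), P lies on the curve.


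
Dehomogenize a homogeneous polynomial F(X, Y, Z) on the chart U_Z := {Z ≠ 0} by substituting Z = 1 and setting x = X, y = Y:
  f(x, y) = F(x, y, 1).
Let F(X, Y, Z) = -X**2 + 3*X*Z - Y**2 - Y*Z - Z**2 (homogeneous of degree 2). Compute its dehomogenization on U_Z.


f(x, y) = -x**2 + 3*x - y**2 - y - 1

On U_Z we set Z = 1. Each monomial c·X^i·Y^j·Z^k in F becomes c·x^i·y^j·1^k = c·x^i·y^j.
Substituting Z = 1: F(X, Y, 1) = -x**2 + 3*x - y**2 - y - 1.
Note: deg(f) ≤ deg(F) = 2; strict inequality happens when F is divisible by Z (lost terms).


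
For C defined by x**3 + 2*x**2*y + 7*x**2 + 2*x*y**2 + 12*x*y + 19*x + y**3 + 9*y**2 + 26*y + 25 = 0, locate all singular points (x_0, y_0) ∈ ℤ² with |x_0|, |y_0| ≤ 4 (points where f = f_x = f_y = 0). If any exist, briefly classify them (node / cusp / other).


Singular points: {(-1, -2)}; classification: cusp.

Compute partial derivatives:
  f_x = 3*x**2 + 4*x*y + 14*x + 2*y**2 + 12*y + 19.
  f_y = 2*x**2 + 4*x*y + 12*x + 3*y**2 + 18*y + 26.
Scan x_0 ∈ {−4, ..., 4}. For each x_0, f_y(x_0, y) is a polynomial in y; find its integer roots y ∈ {−4, ..., 4}, then test f_x and f at those candidates.
  x = -4: f_y(-4, y) = 3*y**2 + 2*y + 10; no integer root y with |y| ≤ 4.
  x = -3: f_y(-3, y) = 3*y**2 + 6*y + 8; no integer root y with |y| ≤ 4.
  x = -2: f_y(-2, y) = 3*y**2 + 10*y + 10; no integer root y with |y| ≤ 4.
  x = -1: f_y(-1, y) = 3*y**2 + 14*y + 16; vanishes at y ∈ {-2}. (-1, -2): f_x = 0, f = 0 — SINGULAR.
  x = 0: f_y(0, y) = 3*y**2 + 18*y + 26; no integer root y with |y| ≤ 4.
  x = 1: f_y(1, y) = 3*y**2 + 22*y + 40; vanishes at y ∈ {-4}. (1, -4): f_x = 4 ≠ 0.
  x = 2: f_y(2, y) = 3*y**2 + 26*y + 58; no integer root y with |y| ≤ 4.
  x = 3: f_y(3, y) = 3*y**2 + 30*y + 80; no integer root y with |y| ≤ 4.
  x = 4: f_y(4, y) = 3*y**2 + 34*y + 106; no integer root y with |y| ≤ 4.
Only singular point on the grid: (-1, -2).
Classify: substitute x = -1 + u, y = -2 + v and expand: f = u**3 + 2*u**2*v + 2*u*v**2 + v**3 + v**2.
No constant or linear terms (consistent with a singular point). Quadratic part: v**2. Cubic part: u**3 + 2*u**2*v + 2*u*v**2 + v**3.
The quadratic part v**2 is a perfect square, so there is a single (double) tangent line v = 0, i.e. y = -2. Restricting the cubic part to that line (v = 0) leaves u**3 ≠ 0, so f is not divisible by v and the branch is v² ≈ -u**3 to lowest order — this is a cusp.
Classification: cusp.


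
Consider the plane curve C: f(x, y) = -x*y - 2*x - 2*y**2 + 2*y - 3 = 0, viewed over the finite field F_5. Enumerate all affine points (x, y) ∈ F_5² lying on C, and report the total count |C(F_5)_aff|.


Affine F_5-points: {(0, 3), (1, 0), (1, 3), (2, 2), (2, 3), (3, 3), (3, 4), (4, 1), (4, 3)}; count = 9.

For each of the 25 pairs (x, y) ∈ F_5², evaluate f(x, y) mod 5. Record the zeros.
  x = 0: [0↦2, 1↦2, 2↦3, 3↦0, 4↦3]  zeros at y ∈ {3}
  x = 1: [0↦0, 1↦4, 2↦4, 3↦0, 4↦2]  zeros at y ∈ {0, 3}
  x = 2: [0↦3, 1↦1, 2↦0, 3↦0, 4↦1]  zeros at y ∈ {2, 3}
  x = 3: [0↦1, 1↦3, 2↦1, 3↦0, 4↦0]  zeros at y ∈ {3, 4}
  x = 4: [0↦4, 1↦0, 2↦2, 3↦0, 4↦4]  zeros at y ∈ {1, 3}
Collecting zeros: affine points = {(0, 3), (1, 0), (1, 3), (2, 2), (2, 3), (3, 3), (3, 4), (4, 1), (4, 3)}.
Total count |C(F_5)_aff| = 9.


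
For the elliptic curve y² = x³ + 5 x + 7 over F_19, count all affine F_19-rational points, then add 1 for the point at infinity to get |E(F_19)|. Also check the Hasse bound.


Affine points = {(0, 8), (0, 11), (2, 5), (2, 14), (3, 7), (3, 12), (5, 9), (5, 10), (6, 5), (6, 14), (7, 9), (7, 10), (11, 5), (11, 14), (12, 3), (12, 16), (14, 3), (14, 16), (18, 1), (18, 18)}; affine count = 20; |E(F_19)| = 21.

Discriminant check: Δ ∝ 4a³ + 27b² = 4·5³ + 27·7² = 4·125 + 27·49 ≡ 18 (mod 19). Nonzero ⇒ E is nonsingular.
For each x ∈ F_19, compute rhs = x³ + 5·x + 7 mod 19, then count y ∈ F_19 with y² ≡ rhs.
  x = 0: rhs = 7, matching y values: 8, 11 (2 points).
  x = 1: rhs = 13, matching y values: none (0 points).
  x = 2: rhs = 6, matching y values: 5, 14 (2 points).
  x = 3: rhs = 11, matching y values: 7, 12 (2 points).
  x = 4: rhs = 15, matching y values: none (0 points).
  x = 5: rhs = 5, matching y values: 9, 10 (2 points).
  x = 6: rhs = 6, matching y values: 5, 14 (2 points).
  x = 7: rhs = 5, matching y values: 9, 10 (2 points).
  x = 8: rhs = 8, matching y values: none (0 points).
  x = 9: rhs = 2, matching y values: none (0 points).
  x = 10: rhs = 12, matching y values: none (0 points).
  x = 11: rhs = 6, matching y values: 5, 14 (2 points).
  x = 12: rhs = 9, matching y values: 3, 16 (2 points).
  x = 13: rhs = 8, matching y values: none (0 points).
  x = 14: rhs = 9, matching y values: 3, 16 (2 points).
  x = 15: rhs = 18, matching y values: none (0 points).
  x = 16: rhs = 3, matching y values: none (0 points).
  x = 17: rhs = 8, matching y values: none (0 points).
  x = 18: rhs = 1, matching y values: 1, 18 (2 points).
Total affine count: 20.
Full point count |E(F_19)| = 20 + 1 = 21.
Hasse bound: |21 − (19+1)| = |1| = 1 ≤ 2√19 ≈ 8.7178 ✓.


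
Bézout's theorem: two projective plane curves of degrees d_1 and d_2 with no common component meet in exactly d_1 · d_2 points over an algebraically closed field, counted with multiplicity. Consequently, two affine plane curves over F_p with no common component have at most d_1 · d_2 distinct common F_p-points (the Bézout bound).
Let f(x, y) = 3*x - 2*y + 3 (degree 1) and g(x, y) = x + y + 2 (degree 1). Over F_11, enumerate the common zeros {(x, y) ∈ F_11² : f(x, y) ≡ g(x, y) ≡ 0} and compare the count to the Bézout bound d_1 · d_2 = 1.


Common zeros: {(3, 6)}; count = 1; Bézout bound = 1.

deg(f) = 1, deg(g) = 1, so Bézout bound = 1.
Scan x ∈ F_11. For each x, list the y ∈ F_11 with f(x, y) ≡ 0 and those with g(x, y) ≡ 0 (mod 11); the common zeros in that column are the intersection.
  x = 0: f ≡ 0 at y ∈ {7}; g ≡ 0 at y ∈ {9}; common: ∅.
  x = 1: f ≡ 0 at y ∈ {3}; g ≡ 0 at y ∈ {8}; common: ∅.
  x = 2: f ≡ 0 at y ∈ {10}; g ≡ 0 at y ∈ {7}; common: ∅.
  x = 3: f ≡ 0 at y ∈ {6}; g ≡ 0 at y ∈ {6}; common: {6}.
  x = 4: f ≡ 0 at y ∈ {2}; g ≡ 0 at y ∈ {5}; common: ∅.
  x = 5: f ≡ 0 at y ∈ {9}; g ≡ 0 at y ∈ {4}; common: ∅.
  x = 6: f ≡ 0 at y ∈ {5}; g ≡ 0 at y ∈ {3}; common: ∅.
  x = 7: f ≡ 0 at y ∈ {1}; g ≡ 0 at y ∈ {2}; common: ∅.
  x = 8: f ≡ 0 at y ∈ {8}; g ≡ 0 at y ∈ {1}; common: ∅.
  x = 9: f ≡ 0 at y ∈ {4}; g ≡ 0 at y ∈ {0}; common: ∅.
  x = 10: f ≡ 0 at y ∈ {0}; g ≡ 0 at y ∈ {10}; common: ∅.
Collecting: common zeros = {(3, 6)}, so the count is 1.
Comparison with the Bézout bound: 1 ≤ 1 = deg(f)·deg(g), as expected for curves with no common component (the bound is attained).


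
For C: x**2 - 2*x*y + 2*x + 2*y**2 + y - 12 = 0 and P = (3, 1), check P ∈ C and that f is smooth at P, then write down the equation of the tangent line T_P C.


Tangent line at P: 6*x - y - 17 = 0.

Step 1: f(3, 1) = 0, so P lies on C.
Step 2: partial derivatives
  f_x(x, y) = 2*x - 2*y + 2, f_y(x, y) = -2*x + 4*y + 1.
  f_x(P) = 6, f_y(P) = -1 (gradient nonzero, so P is smooth).
Step 3: tangent line at P: 6·(x − 3) + -1·(y − 1) = 0.
Expanding: 6*x - y - 17 = 0.


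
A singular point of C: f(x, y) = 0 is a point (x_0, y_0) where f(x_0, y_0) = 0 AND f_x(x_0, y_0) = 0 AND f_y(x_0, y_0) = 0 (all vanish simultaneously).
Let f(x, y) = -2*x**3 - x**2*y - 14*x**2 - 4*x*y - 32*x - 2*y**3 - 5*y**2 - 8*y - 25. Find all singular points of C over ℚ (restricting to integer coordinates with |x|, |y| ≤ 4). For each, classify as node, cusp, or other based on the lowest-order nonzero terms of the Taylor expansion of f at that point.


Singular points: {(-2, -1)}; classification: node.

Compute partial derivatives:
  f_x = -6*x**2 - 2*x*y - 28*x - 4*y - 32.
  f_y = -x**2 - 4*x - 6*y**2 - 10*y - 8.
Scan x_0 ∈ {−4, ..., 4}. For each x_0, f_y(x_0, y) is a polynomial in y; find its integer roots y ∈ {−4, ..., 4}, then test f_x and f at those candidates.
  x = -4: f_y(-4, y) = -6*y**2 - 10*y - 8; no integer root y with |y| ≤ 4.
  x = -3: f_y(-3, y) = -6*y**2 - 10*y - 5; no integer root y with |y| ≤ 4.
  x = -2: f_y(-2, y) = -6*y**2 - 10*y - 4; vanishes at y ∈ {-1}. (-2, -1): f_x = 0, f = 0 — SINGULAR.
  x = -1: f_y(-1, y) = -6*y**2 - 10*y - 5; no integer root y with |y| ≤ 4.
  x = 0: f_y(0, y) = -6*y**2 - 10*y - 8; no integer root y with |y| ≤ 4.
  x = 1: f_y(1, y) = -6*y**2 - 10*y - 13; no integer root y with |y| ≤ 4.
  x = 2: f_y(2, y) = -6*y**2 - 10*y - 20; no integer root y with |y| ≤ 4.
  x = 3: f_y(3, y) = -6*y**2 - 10*y - 29; no integer root y with |y| ≤ 4.
  x = 4: f_y(4, y) = -6*y**2 - 10*y - 40; no integer root y with |y| ≤ 4.
Only singular point on the grid: (-2, -1).
Classify: substitute x = -2 + u, y = -1 + v and expand: f = -2*u**3 - u**2*v - u**2 - 2*v**3 + v**2.
No constant or linear terms (consistent with a singular point). Quadratic part: -u**2 + v**2. Cubic part: -2*u**3 - u**2*v - 2*v**3.
The quadratic part v**2 - u**2 = (v − u)(v + u) splits into two distinct linear factors, so there are two distinct tangent lines y − -1 = ±(x − -2) — this is a node (ordinary double point).
Classification: node.


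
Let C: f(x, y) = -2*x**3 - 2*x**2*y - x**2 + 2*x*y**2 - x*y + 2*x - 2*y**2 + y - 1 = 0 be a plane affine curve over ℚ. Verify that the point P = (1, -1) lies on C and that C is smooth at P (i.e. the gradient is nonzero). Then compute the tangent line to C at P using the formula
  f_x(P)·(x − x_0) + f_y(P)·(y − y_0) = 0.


Tangent line at P: x - 2*y - 3 = 0.

Step 1: f(1, -1) = 0, so P lies on C.
Step 2: partial derivatives
  f_x(x, y) = -6*x**2 - 4*x*y - 2*x + 2*y**2 - y + 2, f_y(x, y) = -2*x**2 + 4*x*y - x - 4*y + 1.
  f_x(P) = 1, f_y(P) = -2 (gradient nonzero, so P is smooth).
Step 3: tangent line at P: 1·(x − 1) + -2·(y − -1) = 0.
Expanding: x - 2*y - 3 = 0.


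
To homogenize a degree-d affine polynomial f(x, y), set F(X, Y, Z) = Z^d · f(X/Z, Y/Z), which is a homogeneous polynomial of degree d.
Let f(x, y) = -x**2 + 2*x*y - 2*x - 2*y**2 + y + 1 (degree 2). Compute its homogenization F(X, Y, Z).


F(X, Y, Z) = -X**2 + 2*X*Y - 2*X*Z - 2*Y**2 + Y*Z + Z**2

deg(f) = 2.
Substitute x = X/Z, y = Y/Z into f, then multiply by Z^2.
  monomial -1·x^2·y^0 ↦ -1·X^2·Y^0·Z^0.
  monomial 2·x^1·y^1 ↦ 2·X^1·Y^1·Z^0.
  monomial -2·x^1·y^0 ↦ -2·X^1·Y^0·Z^1.
  monomial -2·x^0·y^2 ↦ -2·X^0·Y^2·Z^0.
  monomial 1·x^0·y^1 ↦ 1·X^0·Y^1·Z^1.
  monomial 1·x^0·y^0 ↦ 1·X^0·Y^0·Z^2.
Collecting: F(X, Y, Z) = -X**2 + 2*X*Y - 2*X*Z - 2*Y**2 + Y*Z + Z**2.


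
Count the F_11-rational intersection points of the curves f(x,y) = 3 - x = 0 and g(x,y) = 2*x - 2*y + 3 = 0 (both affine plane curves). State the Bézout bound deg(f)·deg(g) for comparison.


Common zeros: {(3, 10)}; count = 1; Bézout bound = 1.

deg(f) = 1, deg(g) = 1, so Bézout bound = 1.
Scan x ∈ F_11. For each x, list the y ∈ F_11 with f(x, y) ≡ 0 and those with g(x, y) ≡ 0 (mod 11); the common zeros in that column are the intersection.
  x = 0: f ≡ 0 at y ∈ ∅; g ≡ 0 at y ∈ {7}; common: ∅.
  x = 1: f ≡ 0 at y ∈ ∅; g ≡ 0 at y ∈ {8}; common: ∅.
  x = 2: f ≡ 0 at y ∈ ∅; g ≡ 0 at y ∈ {9}; common: ∅.
  x = 3: f ≡ 0 at y ∈ {0, 1, 2, 3, 4, 5, 6, 7, 8, 9, 10}; g ≡ 0 at y ∈ {10}; common: {10}.
  x = 4: f ≡ 0 at y ∈ ∅; g ≡ 0 at y ∈ {0}; common: ∅.
  x = 5: f ≡ 0 at y ∈ ∅; g ≡ 0 at y ∈ {1}; common: ∅.
  x = 6: f ≡ 0 at y ∈ ∅; g ≡ 0 at y ∈ {2}; common: ∅.
  x = 7: f ≡ 0 at y ∈ ∅; g ≡ 0 at y ∈ {3}; common: ∅.
  x = 8: f ≡ 0 at y ∈ ∅; g ≡ 0 at y ∈ {4}; common: ∅.
  x = 9: f ≡ 0 at y ∈ ∅; g ≡ 0 at y ∈ {5}; common: ∅.
  x = 10: f ≡ 0 at y ∈ ∅; g ≡ 0 at y ∈ {6}; common: ∅.
Collecting: common zeros = {(3, 10)}, so the count is 1.
Comparison with the Bézout bound: 1 ≤ 1 = deg(f)·deg(g), as expected for curves with no common component (the bound is attained).


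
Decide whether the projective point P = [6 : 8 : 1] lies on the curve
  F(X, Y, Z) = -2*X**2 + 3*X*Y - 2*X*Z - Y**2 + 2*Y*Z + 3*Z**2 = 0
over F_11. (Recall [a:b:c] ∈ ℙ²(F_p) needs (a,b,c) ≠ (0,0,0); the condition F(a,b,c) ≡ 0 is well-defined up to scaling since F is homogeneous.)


F(6,8,1) ≡ 4 (mod 11); P is NOT on the curve.

Evaluate F(6, 8, 1) term-by-term (mod 11).
  -2*X**2 ↦ -2·36·1·1 = -72
  3*X*Y ↦ 3·6·8·1 = 144
  -2*X*Z ↦ -2·6·1·1 = -12
  -Y**2 ↦ -1·1·64·1 = -64
  2*Y*Z ↦ 2·1·8·1 = 16
  3*Z**2 ↦ 3·1·1·1 = 3
Sum: F(6, 8, 1) = (-72) + (144) + (-12) + (-64) + (16) + (3) = 15.
Reducing mod 11: 15 ≡ 4 (mod 11).
Since F(a, b, c) ≡ 4 ≠ 0 (mod 11), P does NOT lie on the curve.


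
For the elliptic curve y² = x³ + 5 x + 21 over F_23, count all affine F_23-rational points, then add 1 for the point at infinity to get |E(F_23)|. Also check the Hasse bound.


Affine points = {(1, 2), (1, 21), (2, 4), (2, 19), (4, 6), (4, 17), (7, 10), (7, 13), (9, 6), (9, 17), (10, 6), (10, 17), (11, 2), (11, 21), (13, 11), (13, 12), (14, 11), (14, 12), (18, 3), (18, 20), (19, 11), (19, 12), (20, 5), (20, 18), (21, 7), (21, 16)}; affine count = 26; |E(F_23)| = 27.

Discriminant check: Δ ∝ 4a³ + 27b² = 4·5³ + 27·21² = 4·125 + 27·441 ≡ 10 (mod 23). Nonzero ⇒ E is nonsingular.
For each x ∈ F_23, compute rhs = x³ + 5·x + 21 mod 23, then count y ∈ F_23 with y² ≡ rhs.
  x = 0: rhs = 21, matching y values: none (0 points).
  x = 1: rhs = 4, matching y values: 2, 21 (2 points).
  x = 2: rhs = 16, matching y values: 4, 19 (2 points).
  x = 3: rhs = 17, matching y values: none (0 points).
  x = 4: rhs = 13, matching y values: 6, 17 (2 points).
  x = 5: rhs = 10, matching y values: none (0 points).
  x = 6: rhs = 14, matching y values: none (0 points).
  x = 7: rhs = 8, matching y values: 10, 13 (2 points).
  x = 8: rhs = 21, matching y values: none (0 points).
  x = 9: rhs = 13, matching y values: 6, 17 (2 points).
  x = 10: rhs = 13, matching y values: 6, 17 (2 points).
  x = 11: rhs = 4, matching y values: 2, 21 (2 points).
  x = 12: rhs = 15, matching y values: none (0 points).
  x = 13: rhs = 6, matching y values: 11, 12 (2 points).
  x = 14: rhs = 6, matching y values: 11, 12 (2 points).
  x = 15: rhs = 21, matching y values: none (0 points).
  x = 16: rhs = 11, matching y values: none (0 points).
  x = 17: rhs = 5, matching y values: none (0 points).
  x = 18: rhs = 9, matching y values: 3, 20 (2 points).
  x = 19: rhs = 6, matching y values: 11, 12 (2 points).
  x = 20: rhs = 2, matching y values: 5, 18 (2 points).
  x = 21: rhs = 3, matching y values: 7, 16 (2 points).
  x = 22: rhs = 15, matching y values: none (0 points).
Total affine count: 26.
Full point count |E(F_23)| = 26 + 1 = 27.
Hasse bound: |27 − (23+1)| = |3| = 3 ≤ 2√23 ≈ 9.5917 ✓.
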